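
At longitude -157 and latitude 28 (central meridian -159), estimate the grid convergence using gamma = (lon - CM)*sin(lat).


gamma = (-157 - -159) * sin(28) = 2 * 0.469472 = 0.939 degrees

0.939 degrees


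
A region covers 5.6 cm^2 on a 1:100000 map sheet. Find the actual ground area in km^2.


ground_area = 5.6 * (100000/100)^2 = 5600000.0 m^2 = 5.6 km^2

5.6 km^2


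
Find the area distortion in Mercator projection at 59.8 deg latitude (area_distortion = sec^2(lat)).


area_distortion = 1/cos^2(59.8) = 3.952

3.952


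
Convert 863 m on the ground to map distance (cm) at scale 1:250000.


map_cm = 863 * 100 / 250000 = 0.3452 cm ≈ 0.35 cm

0.35 cm


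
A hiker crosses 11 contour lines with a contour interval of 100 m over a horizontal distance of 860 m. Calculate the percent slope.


elevation change = 11 * 100 = 1100 m
slope = 1100 / 860 * 100 = 127.9%

127.9%


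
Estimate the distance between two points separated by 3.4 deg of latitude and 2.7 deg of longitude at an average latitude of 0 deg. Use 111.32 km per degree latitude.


dlat_km = 3.4 * 111.32 = 378.488
dlon_km = 2.7 * 111.32 * cos(0) ≈ 300.564
dist = sqrt(378.488^2 + 300.564^2) ≈ 483.3 km

483.3 km


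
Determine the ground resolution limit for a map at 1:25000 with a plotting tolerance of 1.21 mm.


ground = 1.21 mm * 25000 / 1000 = 30.25 m

30.25 m


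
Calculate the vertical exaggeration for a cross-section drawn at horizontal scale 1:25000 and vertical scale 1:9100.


VE = horizontal_scale / vertical_scale = 25000 / 9100 ≈ 2.7

2.7x


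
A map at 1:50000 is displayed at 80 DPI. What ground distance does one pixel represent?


pixel_cm = 2.54 / 80 = 0.03175 cm
ground = pixel_cm * 50000 / 100 = 2.54 * 50000 / (80 * 100) = 127000 / 8000 ≈ 15.88 m

15.88 m


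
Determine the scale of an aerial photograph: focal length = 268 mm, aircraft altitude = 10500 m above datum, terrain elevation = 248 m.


scale = f / (H - h) = 268 mm / 10252 m = 268 / 10252000 = 1:38254

1:38254


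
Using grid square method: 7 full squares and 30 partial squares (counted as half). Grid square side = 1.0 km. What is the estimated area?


effective squares = 7 + 30 * 0.5 = 22.0
area = 22.0 * 1.0 = 22.0 km^2

22.0 km^2


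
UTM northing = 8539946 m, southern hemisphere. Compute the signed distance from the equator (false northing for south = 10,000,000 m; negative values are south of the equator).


For southern: actual = 8539946 - 10000000 = -1460054 m

-1460054 m


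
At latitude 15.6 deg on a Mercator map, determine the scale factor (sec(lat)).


SF = 1 / cos(15.6) = 1 / 0.963163 = 1.038

1.038


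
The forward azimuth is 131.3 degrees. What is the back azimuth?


back azimuth = (131.3 + 180) mod 360 = 311.3 degrees

311.3 degrees


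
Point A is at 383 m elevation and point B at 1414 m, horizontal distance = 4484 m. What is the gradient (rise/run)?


gradient = (1414 - 383) / 4484 = 1031 / 4484 = 0.2299

0.2299


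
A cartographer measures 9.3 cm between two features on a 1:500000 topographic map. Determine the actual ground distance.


ground = 9.3 cm * 500000 / 100 = 46500.0 m = 46.5 km

46.5 km


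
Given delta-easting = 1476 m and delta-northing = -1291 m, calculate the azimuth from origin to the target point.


az = atan2(1476, -1291) = 131.2 deg
adjusted to 0-360: 131.2 degrees

131.2 degrees


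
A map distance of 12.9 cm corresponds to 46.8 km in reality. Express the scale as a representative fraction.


ground = 46.8 km = 4680000 cm; RF denominator = ground / map = 4680000 / 12.9 ≈ 362791; RF = 1:362791

1:362791


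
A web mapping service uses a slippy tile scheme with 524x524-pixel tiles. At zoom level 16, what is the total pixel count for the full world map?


tiles per axis = 2^16 = 65536
total tiles = 65536^2 = 4294967296
pixels per axis = 65536 * 524 = 34340864
total pixels = 34340864^2 = 1179294940266496

1179294940266496 pixels


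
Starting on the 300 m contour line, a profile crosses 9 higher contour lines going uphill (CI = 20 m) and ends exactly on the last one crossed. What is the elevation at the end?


elevation = 300 + 9 * 20 = 480 m

480 m


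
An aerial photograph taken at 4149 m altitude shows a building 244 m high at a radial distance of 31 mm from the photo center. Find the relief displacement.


d = h * r / H = 244 * 31 / 4149 = 1.82 mm

1.82 mm


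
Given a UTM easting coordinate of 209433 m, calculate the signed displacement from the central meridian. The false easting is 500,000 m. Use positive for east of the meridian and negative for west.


displacement = 209433 - 500000 = -290567 m

-290567 m


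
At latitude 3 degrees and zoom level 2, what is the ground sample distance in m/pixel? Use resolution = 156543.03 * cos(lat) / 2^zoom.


res = 156543.03 * cos(3) / 2^2 = 156543.03 * 0.99862953 / 4 = 39082.12 m/pixel

39082.12 m/pixel


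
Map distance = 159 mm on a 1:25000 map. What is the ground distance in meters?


ground = 159 mm * 25000 / 1000 = 3975.0 m

3975.0 m


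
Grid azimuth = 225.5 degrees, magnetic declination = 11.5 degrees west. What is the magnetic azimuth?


magnetic azimuth = grid azimuth - declination (east +ve)
mag_az = 225.5 - -11.5 = 237.0 degrees

237.0 degrees


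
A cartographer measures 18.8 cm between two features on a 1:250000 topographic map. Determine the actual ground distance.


ground = 18.8 cm * 250000 / 100 = 47000.0 m = 47.0 km

47.0 km


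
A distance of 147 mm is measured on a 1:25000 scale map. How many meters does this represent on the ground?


ground = 147 mm * 25000 / 1000 = 3675.0 m

3675.0 m


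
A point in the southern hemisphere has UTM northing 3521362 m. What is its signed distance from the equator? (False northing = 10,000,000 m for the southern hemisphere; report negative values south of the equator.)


For southern: actual = 3521362 - 10000000 = -6478638 m

-6478638 m


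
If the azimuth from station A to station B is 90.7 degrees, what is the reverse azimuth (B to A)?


back azimuth = (90.7 + 180) mod 360 = 270.7 degrees

270.7 degrees


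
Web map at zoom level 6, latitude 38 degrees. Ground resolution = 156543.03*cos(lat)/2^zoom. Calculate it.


res = 156543.03 * cos(38) / 2^6 = 156543.03 * 0.78801075 / 64 = 1927.46 m/pixel

1927.46 m/pixel


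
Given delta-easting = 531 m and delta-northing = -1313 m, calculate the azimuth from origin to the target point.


az = atan2(531, -1313) = 158.0 deg
adjusted to 0-360: 158.0 degrees

158.0 degrees


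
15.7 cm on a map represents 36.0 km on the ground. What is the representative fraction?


ground = 36.0 km = 3600000 cm; RF denominator = ground / map = 3600000 / 15.7 ≈ 229299; RF = 1:229299

1:229299


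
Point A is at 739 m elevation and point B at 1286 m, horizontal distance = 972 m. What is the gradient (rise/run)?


gradient = (1286 - 739) / 972 = 547 / 972 = 0.5628

0.5628


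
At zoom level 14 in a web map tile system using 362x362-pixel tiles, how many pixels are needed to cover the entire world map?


tiles per axis = 2^14 = 16384
total tiles = 16384^2 = 268435456
pixels per axis = 16384 * 362 = 5931008
total pixels = 5931008^2 = 35176855896064

35176855896064 pixels


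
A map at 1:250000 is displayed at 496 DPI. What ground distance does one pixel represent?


pixel_cm = 2.54 / 496 ≈ 0.005121 cm
ground = pixel_cm * 250000 / 100 = 2.54 * 250000 / (496 * 100) = 635000 / 49600 ≈ 12.8 m

12.8 m


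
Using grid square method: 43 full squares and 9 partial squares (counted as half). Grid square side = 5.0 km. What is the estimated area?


effective squares = 43 + 9 * 0.5 = 47.5
area = 47.5 * 25.0 = 1187.5 km^2

1187.5 km^2


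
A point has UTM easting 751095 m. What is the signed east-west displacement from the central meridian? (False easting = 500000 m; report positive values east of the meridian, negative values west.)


displacement = 751095 - 500000 = 251095 m

251095 m


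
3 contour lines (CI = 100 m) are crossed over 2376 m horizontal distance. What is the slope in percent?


elevation change = 3 * 100 = 300 m
slope = 300 / 2376 * 100 = 12.6%

12.6%


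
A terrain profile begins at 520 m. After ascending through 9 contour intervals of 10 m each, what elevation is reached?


elevation = 520 + 9 * 10 = 610 m

610 m


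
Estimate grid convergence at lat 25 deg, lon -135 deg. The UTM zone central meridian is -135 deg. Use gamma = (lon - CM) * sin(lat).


gamma = (-135 - -135) * sin(25) = 0 * 0.422618 = 0.0 degrees

0.0 degrees


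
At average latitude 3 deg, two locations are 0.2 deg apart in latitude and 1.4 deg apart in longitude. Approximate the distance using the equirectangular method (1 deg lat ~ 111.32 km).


dlat_km = 0.2 * 111.32 = 22.264
dlon_km = 1.4 * 111.32 * cos(3) ≈ 155.634
dist = sqrt(22.264^2 + 155.634^2) ≈ 157.2 km

157.2 km


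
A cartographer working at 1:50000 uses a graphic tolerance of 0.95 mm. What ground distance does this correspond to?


ground = 0.95 mm * 50000 / 1000 = 47.5 m

47.5 m


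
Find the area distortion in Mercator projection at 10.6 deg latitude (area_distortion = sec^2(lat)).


area_distortion = 1/cos^2(10.6) = 1.035

1.035


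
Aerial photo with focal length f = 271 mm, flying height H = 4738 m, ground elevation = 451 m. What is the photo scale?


scale = f / (H - h) = 271 mm / 4287 m = 271 / 4287000 = 1:15819

1:15819


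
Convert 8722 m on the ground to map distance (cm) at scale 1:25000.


map_cm = 8722 * 100 / 25000 = 34.888 cm ≈ 34.89 cm

34.89 cm


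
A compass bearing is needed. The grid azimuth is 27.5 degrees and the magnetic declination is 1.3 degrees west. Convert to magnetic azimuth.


magnetic azimuth = grid azimuth - declination (east +ve)
mag_az = 27.5 - -1.3 = 28.8 degrees

28.8 degrees


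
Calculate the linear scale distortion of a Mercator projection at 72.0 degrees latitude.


SF = 1 / cos(72.0) = 1 / 0.309017 = 3.236

3.236


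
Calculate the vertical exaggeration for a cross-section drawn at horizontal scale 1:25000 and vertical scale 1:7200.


VE = horizontal_scale / vertical_scale = 25000 / 7200 ≈ 3.5

3.5x


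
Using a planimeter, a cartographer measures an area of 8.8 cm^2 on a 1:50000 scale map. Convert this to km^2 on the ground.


ground_area = 8.8 * (50000/100)^2 = 2200000.0 m^2 = 2.2 km^2

2.2 km^2


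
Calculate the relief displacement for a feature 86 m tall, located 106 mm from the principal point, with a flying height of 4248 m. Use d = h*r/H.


d = h * r / H = 86 * 106 / 4248 = 2.15 mm

2.15 mm


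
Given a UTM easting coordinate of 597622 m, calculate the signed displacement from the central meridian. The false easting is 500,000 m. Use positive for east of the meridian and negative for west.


displacement = 597622 - 500000 = 97622 m

97622 m


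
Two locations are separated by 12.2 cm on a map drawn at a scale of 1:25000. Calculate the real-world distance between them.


ground = 12.2 cm * 25000 / 100 = 3050.0 m = 3.05 km

3.05 km


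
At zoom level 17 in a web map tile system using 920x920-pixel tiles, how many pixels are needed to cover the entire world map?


tiles per axis = 2^17 = 131072
total tiles = 131072^2 = 17179869184
pixels per axis = 131072 * 920 = 120586240
total pixels = 120586240^2 = 14541041277337600

14541041277337600 pixels


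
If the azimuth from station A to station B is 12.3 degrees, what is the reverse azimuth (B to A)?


back azimuth = (12.3 + 180) mod 360 = 192.3 degrees

192.3 degrees


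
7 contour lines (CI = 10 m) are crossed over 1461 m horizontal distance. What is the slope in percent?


elevation change = 7 * 10 = 70 m
slope = 70 / 1461 * 100 = 4.8%

4.8%


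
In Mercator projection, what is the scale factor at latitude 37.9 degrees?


SF = 1 / cos(37.9) = 1 / 0.789084 = 1.267

1.267


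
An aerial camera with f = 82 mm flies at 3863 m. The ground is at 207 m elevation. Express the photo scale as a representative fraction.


scale = f / (H - h) = 82 mm / 3656 m = 82 / 3656000 = 1:44585

1:44585


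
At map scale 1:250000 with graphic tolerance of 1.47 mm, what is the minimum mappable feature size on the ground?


ground = 1.47 mm * 250000 / 1000 = 367.5 m

367.5 m


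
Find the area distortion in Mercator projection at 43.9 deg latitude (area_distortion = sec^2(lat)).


area_distortion = 1/cos^2(43.9) = 1.926

1.926


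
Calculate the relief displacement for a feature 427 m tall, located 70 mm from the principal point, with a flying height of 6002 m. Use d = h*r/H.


d = h * r / H = 427 * 70 / 6002 = 4.98 mm

4.98 mm


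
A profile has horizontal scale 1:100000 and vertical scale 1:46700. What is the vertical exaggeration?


VE = horizontal_scale / vertical_scale = 100000 / 46700 ≈ 2.1

2.1x


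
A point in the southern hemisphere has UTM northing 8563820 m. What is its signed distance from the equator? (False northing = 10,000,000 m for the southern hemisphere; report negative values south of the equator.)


For southern: actual = 8563820 - 10000000 = -1436180 m

-1436180 m


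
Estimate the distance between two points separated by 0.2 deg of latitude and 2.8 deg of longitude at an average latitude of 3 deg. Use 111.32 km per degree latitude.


dlat_km = 0.2 * 111.32 = 22.264
dlon_km = 2.8 * 111.32 * cos(3) ≈ 311.269
dist = sqrt(22.264^2 + 311.269^2) ≈ 312.1 km

312.1 km


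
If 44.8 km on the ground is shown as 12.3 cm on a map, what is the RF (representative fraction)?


ground = 44.8 km = 4480000 cm; RF denominator = ground / map = 4480000 / 12.3 ≈ 364228; RF = 1:364228

1:364228


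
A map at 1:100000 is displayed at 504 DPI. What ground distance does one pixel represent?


pixel_cm = 2.54 / 504 ≈ 0.00504 cm
ground = pixel_cm * 100000 / 100 = 2.54 * 100000 / (504 * 100) = 254000 / 50400 ≈ 5.04 m

5.04 m


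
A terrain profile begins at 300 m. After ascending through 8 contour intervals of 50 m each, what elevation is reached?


elevation = 300 + 8 * 50 = 700 m

700 m


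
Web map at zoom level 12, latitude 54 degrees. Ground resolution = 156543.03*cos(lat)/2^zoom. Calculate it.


res = 156543.03 * cos(54) / 2^12 = 156543.03 * 0.58778525 / 4096 = 22.46 m/pixel

22.46 m/pixel


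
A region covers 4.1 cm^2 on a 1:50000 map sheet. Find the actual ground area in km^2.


ground_area = 4.1 * (50000/100)^2 = 1025000.0 m^2 = 1.025 km^2

1.025 km^2


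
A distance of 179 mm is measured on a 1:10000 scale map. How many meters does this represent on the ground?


ground = 179 mm * 10000 / 1000 = 1790.0 m

1790.0 m


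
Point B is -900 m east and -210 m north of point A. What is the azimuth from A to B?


az = atan2(-900, -210) = -103.1 deg
adjusted to 0-360: 256.9 degrees

256.9 degrees


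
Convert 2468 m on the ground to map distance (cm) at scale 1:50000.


map_cm = 2468 * 100 / 50000 = 4.936 cm ≈ 4.94 cm

4.94 cm


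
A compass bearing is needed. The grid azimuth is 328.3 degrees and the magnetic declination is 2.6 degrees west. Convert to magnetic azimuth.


magnetic azimuth = grid azimuth - declination (east +ve)
mag_az = 328.3 - -2.6 = 330.9 degrees

330.9 degrees


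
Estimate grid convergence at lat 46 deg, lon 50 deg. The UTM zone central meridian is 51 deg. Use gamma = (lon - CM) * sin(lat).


gamma = (50 - 51) * sin(46) = -1 * 0.71934 = -0.719 degrees

-0.719 degrees


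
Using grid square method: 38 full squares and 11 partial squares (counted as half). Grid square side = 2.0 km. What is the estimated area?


effective squares = 38 + 11 * 0.5 = 43.5
area = 43.5 * 4.0 = 174.0 km^2

174.0 km^2


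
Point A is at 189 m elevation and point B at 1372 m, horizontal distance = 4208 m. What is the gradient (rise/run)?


gradient = (1372 - 189) / 4208 = 1183 / 4208 = 0.2811

0.2811


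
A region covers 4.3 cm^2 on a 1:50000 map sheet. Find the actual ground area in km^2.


ground_area = 4.3 * (50000/100)^2 = 1075000.0 m^2 = 1.075 km^2

1.075 km^2


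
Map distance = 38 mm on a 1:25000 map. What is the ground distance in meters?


ground = 38 mm * 25000 / 1000 = 950.0 m

950.0 m


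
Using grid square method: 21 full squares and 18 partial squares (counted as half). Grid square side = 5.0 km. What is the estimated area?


effective squares = 21 + 18 * 0.5 = 30.0
area = 30.0 * 25.0 = 750.0 km^2

750.0 km^2


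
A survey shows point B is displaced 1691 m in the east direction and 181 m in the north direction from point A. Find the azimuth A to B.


az = atan2(1691, 181) = 83.9 deg
adjusted to 0-360: 83.9 degrees

83.9 degrees


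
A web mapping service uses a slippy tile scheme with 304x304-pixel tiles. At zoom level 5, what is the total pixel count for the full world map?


tiles per axis = 2^5 = 32
total tiles = 32^2 = 1024
pixels per axis = 32 * 304 = 9728
total pixels = 9728^2 = 94633984

94633984 pixels


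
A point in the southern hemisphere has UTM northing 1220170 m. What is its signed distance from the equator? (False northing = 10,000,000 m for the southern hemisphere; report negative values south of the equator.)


For southern: actual = 1220170 - 10000000 = -8779830 m

-8779830 m


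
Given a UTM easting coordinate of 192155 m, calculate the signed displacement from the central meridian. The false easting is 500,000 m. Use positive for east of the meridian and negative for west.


displacement = 192155 - 500000 = -307845 m

-307845 m


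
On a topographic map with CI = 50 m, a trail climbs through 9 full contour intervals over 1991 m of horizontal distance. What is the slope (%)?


elevation change = 9 * 50 = 450 m
slope = 450 / 1991 * 100 = 22.6%

22.6%


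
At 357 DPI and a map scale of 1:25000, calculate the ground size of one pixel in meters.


pixel_cm = 2.54 / 357 ≈ 0.007115 cm
ground = pixel_cm * 25000 / 100 = 2.54 * 25000 / (357 * 100) = 63500 / 35700 ≈ 1.78 m

1.78 m


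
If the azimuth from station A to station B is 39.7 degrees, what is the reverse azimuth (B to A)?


back azimuth = (39.7 + 180) mod 360 = 219.7 degrees

219.7 degrees


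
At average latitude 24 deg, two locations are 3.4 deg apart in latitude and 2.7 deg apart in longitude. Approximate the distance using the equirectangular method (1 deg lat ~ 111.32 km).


dlat_km = 3.4 * 111.32 = 378.488
dlon_km = 2.7 * 111.32 * cos(24) ≈ 274.579
dist = sqrt(378.488^2 + 274.579^2) ≈ 467.6 km

467.6 km


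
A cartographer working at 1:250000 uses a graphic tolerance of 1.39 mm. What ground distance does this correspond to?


ground = 1.39 mm * 250000 / 1000 = 347.5 m

347.5 m


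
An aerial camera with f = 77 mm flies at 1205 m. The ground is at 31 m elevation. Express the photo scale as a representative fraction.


scale = f / (H - h) = 77 mm / 1174 m = 77 / 1174000 = 1:15247

1:15247


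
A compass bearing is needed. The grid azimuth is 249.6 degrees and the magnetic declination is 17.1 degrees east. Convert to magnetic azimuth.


magnetic azimuth = grid azimuth - declination (east +ve)
mag_az = 249.6 - 17.1 = 232.5 degrees

232.5 degrees


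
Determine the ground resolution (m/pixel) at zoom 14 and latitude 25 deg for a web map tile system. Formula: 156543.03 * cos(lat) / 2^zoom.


res = 156543.03 * cos(25) / 2^14 = 156543.03 * 0.90630779 / 16384 = 8.66 m/pixel

8.66 m/pixel


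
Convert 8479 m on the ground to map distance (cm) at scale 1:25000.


map_cm = 8479 * 100 / 25000 = 33.916 cm ≈ 33.92 cm

33.92 cm


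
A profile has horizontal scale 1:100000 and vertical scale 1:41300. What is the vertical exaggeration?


VE = horizontal_scale / vertical_scale = 100000 / 41300 ≈ 2.4

2.4x


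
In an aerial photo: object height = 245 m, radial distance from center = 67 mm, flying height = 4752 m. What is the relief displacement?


d = h * r / H = 245 * 67 / 4752 = 3.45 mm

3.45 mm


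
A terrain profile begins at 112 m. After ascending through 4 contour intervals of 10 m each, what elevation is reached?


elevation = 112 + 4 * 10 = 152 m

152 m


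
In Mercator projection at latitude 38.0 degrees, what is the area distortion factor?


area_distortion = 1/cos^2(38.0) = 1.61

1.61


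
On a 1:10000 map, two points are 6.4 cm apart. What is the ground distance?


ground = 6.4 cm * 10000 / 100 = 640.0 m

640.0 m


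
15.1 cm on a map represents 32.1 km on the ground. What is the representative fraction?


ground = 32.1 km = 3210000 cm; RF denominator = ground / map = 3210000 / 15.1 ≈ 212583; RF = 1:212583

1:212583


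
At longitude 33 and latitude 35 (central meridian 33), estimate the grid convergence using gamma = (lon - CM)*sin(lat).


gamma = (33 - 33) * sin(35) = 0 * 0.573576 = 0.0 degrees

0.0 degrees


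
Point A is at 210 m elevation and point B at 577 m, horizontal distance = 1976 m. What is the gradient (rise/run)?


gradient = (577 - 210) / 1976 = 367 / 1976 = 0.1857

0.1857


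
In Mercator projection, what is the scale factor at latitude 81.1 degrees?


SF = 1 / cos(81.1) = 1 / 0.15471 = 6.464

6.464


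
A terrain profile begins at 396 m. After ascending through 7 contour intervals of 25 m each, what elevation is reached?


elevation = 396 + 7 * 25 = 571 m

571 m


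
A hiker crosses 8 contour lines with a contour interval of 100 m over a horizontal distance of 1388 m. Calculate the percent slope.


elevation change = 8 * 100 = 800 m
slope = 800 / 1388 * 100 = 57.6%

57.6%


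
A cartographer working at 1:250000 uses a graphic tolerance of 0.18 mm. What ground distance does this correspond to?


ground = 0.18 mm * 250000 / 1000 = 45.0 m

45.0 m


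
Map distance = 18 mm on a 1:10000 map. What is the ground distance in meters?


ground = 18 mm * 10000 / 1000 = 180.0 m

180.0 m


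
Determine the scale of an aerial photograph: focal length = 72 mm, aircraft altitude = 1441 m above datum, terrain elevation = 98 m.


scale = f / (H - h) = 72 mm / 1343 m = 72 / 1343000 = 1:18653

1:18653


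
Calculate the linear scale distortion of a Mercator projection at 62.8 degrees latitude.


SF = 1 / cos(62.8) = 1 / 0.457098 = 2.188

2.188


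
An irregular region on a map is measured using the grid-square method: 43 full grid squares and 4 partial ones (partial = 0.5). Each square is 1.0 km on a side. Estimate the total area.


effective squares = 43 + 4 * 0.5 = 45.0
area = 45.0 * 1.0 = 45.0 km^2

45.0 km^2


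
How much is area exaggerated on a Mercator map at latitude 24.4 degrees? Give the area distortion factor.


area_distortion = 1/cos^2(24.4) = 1.206

1.206


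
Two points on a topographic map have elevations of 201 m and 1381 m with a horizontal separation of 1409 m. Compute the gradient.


gradient = (1381 - 201) / 1409 = 1180 / 1409 = 0.8375

0.8375


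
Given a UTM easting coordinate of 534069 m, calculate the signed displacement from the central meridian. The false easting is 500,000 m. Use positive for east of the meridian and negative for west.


displacement = 534069 - 500000 = 34069 m

34069 m


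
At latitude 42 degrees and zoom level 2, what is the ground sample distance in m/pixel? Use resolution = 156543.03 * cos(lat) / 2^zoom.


res = 156543.03 * cos(42) / 2^2 = 156543.03 * 0.74314483 / 4 = 29083.54 m/pixel

29083.54 m/pixel


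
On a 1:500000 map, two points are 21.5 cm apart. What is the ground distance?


ground = 21.5 cm * 500000 / 100 = 107500.0 m = 107.5 km

107.5 km


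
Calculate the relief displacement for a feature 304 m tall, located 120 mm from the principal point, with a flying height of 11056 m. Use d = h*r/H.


d = h * r / H = 304 * 120 / 11056 = 3.3 mm

3.3 mm


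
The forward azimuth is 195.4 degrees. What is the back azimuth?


back azimuth = (195.4 + 180) mod 360 = 15.4 degrees

15.4 degrees


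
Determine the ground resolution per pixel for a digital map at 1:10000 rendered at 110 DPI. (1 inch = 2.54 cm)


pixel_cm = 2.54 / 110 ≈ 0.023091 cm
ground = pixel_cm * 10000 / 100 = 2.54 * 10000 / (110 * 100) = 25400 / 11000 ≈ 2.31 m

2.31 m


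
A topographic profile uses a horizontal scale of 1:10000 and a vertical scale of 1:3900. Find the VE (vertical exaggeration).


VE = horizontal_scale / vertical_scale = 10000 / 3900 ≈ 2.6

2.6x


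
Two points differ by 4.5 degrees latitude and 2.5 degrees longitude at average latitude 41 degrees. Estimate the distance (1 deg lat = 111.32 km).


dlat_km = 4.5 * 111.32 = 500.94
dlon_km = 2.5 * 111.32 * cos(41) ≈ 210.036
dist = sqrt(500.94^2 + 210.036^2) ≈ 543.2 km

543.2 km


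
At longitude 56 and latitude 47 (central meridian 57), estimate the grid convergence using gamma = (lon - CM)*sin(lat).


gamma = (56 - 57) * sin(47) = -1 * 0.731354 = -0.731 degrees

-0.731 degrees


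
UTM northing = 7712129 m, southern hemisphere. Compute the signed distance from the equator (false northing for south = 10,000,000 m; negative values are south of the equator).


For southern: actual = 7712129 - 10000000 = -2287871 m

-2287871 m


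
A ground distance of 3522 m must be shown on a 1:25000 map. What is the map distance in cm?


map_cm = 3522 * 100 / 25000 = 14.088 cm ≈ 14.09 cm

14.09 cm


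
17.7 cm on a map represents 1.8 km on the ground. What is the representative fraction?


ground = 1.8 km = 180000 cm; RF denominator = ground / map = 180000 / 17.7 ≈ 10169; RF = 1:10169

1:10169


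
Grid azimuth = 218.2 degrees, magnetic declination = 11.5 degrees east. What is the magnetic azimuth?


magnetic azimuth = grid azimuth - declination (east +ve)
mag_az = 218.2 - 11.5 = 206.7 degrees

206.7 degrees


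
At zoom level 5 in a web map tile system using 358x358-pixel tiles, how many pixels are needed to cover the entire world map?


tiles per axis = 2^5 = 32
total tiles = 32^2 = 1024
pixels per axis = 32 * 358 = 11456
total pixels = 11456^2 = 131239936

131239936 pixels


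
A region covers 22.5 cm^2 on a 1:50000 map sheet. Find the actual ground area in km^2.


ground_area = 22.5 * (50000/100)^2 = 5625000.0 m^2 = 5.625 km^2

5.625 km^2


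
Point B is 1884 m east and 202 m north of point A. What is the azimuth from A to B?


az = atan2(1884, 202) = 83.9 deg
adjusted to 0-360: 83.9 degrees

83.9 degrees


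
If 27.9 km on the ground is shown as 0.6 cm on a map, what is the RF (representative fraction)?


ground = 27.9 km = 2790000 cm; RF denominator = ground / map = 2790000 / 0.6 = 4650000; RF = 1:4650000

1:4650000


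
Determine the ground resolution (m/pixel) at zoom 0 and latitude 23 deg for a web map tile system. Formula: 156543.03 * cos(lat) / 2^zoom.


res = 156543.03 * cos(23) / 2^0 = 156543.03 * 0.92050485 / 1 = 144098.62 m/pixel

144098.62 m/pixel


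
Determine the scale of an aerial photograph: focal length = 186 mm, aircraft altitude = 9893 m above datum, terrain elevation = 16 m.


scale = f / (H - h) = 186 mm / 9877 m = 186 / 9877000 = 1:53102

1:53102


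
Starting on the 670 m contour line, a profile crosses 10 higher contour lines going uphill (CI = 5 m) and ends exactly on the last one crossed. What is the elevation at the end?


elevation = 670 + 10 * 5 = 720 m

720 m


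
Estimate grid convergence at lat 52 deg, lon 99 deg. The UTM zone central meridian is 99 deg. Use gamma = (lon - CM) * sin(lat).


gamma = (99 - 99) * sin(52) = 0 * 0.788011 = 0.0 degrees

0.0 degrees


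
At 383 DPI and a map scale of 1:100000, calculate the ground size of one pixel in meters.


pixel_cm = 2.54 / 383 ≈ 0.006632 cm
ground = pixel_cm * 100000 / 100 = 2.54 * 100000 / (383 * 100) = 254000 / 38300 ≈ 6.63 m

6.63 m


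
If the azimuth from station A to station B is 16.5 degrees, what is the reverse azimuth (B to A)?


back azimuth = (16.5 + 180) mod 360 = 196.5 degrees

196.5 degrees


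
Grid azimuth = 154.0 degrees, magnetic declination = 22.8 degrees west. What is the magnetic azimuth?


magnetic azimuth = grid azimuth - declination (east +ve)
mag_az = 154.0 - -22.8 = 176.8 degrees

176.8 degrees


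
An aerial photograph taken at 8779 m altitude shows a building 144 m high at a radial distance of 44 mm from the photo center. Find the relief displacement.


d = h * r / H = 144 * 44 / 8779 = 0.72 mm

0.72 mm


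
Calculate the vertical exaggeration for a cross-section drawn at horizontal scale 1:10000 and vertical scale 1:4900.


VE = horizontal_scale / vertical_scale = 10000 / 4900 ≈ 2.0

2.0x


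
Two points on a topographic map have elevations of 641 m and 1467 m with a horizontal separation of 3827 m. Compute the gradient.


gradient = (1467 - 641) / 3827 = 826 / 3827 = 0.2158

0.2158


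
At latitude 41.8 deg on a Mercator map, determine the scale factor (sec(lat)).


SF = 1 / cos(41.8) = 1 / 0.745476 = 1.341

1.341


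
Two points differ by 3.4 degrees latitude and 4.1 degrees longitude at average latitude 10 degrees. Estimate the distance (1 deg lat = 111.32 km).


dlat_km = 3.4 * 111.32 = 378.488
dlon_km = 4.1 * 111.32 * cos(10) ≈ 449.478
dist = sqrt(378.488^2 + 449.478^2) ≈ 587.6 km

587.6 km


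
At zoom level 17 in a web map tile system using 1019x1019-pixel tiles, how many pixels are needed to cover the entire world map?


tiles per axis = 2^17 = 131072
total tiles = 131072^2 = 17179869184
pixels per axis = 131072 * 1019 = 133562368
total pixels = 133562368^2 = 17838906145767424

17838906145767424 pixels


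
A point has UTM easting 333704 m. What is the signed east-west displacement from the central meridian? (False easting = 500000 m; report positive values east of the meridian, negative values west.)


displacement = 333704 - 500000 = -166296 m

-166296 m


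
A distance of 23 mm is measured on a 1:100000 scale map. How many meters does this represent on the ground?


ground = 23 mm * 100000 / 1000 = 2300.0 m

2300.0 m


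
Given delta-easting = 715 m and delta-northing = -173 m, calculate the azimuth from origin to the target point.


az = atan2(715, -173) = 103.6 deg
adjusted to 0-360: 103.6 degrees

103.6 degrees


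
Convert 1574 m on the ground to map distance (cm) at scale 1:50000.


map_cm = 1574 * 100 / 50000 = 3.148 cm ≈ 3.15 cm

3.15 cm


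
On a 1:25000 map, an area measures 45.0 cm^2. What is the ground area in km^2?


ground_area = 45.0 * (25000/100)^2 = 2812500.0 m^2 = 2.8125 km^2 ≈ 2.813 km^2

2.813 km^2


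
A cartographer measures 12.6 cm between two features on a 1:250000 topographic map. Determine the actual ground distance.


ground = 12.6 cm * 250000 / 100 = 31500.0 m = 31.5 km

31.5 km


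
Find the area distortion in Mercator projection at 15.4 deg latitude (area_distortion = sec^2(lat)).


area_distortion = 1/cos^2(15.4) = 1.076

1.076


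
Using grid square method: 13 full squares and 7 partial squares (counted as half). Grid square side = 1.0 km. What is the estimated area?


effective squares = 13 + 7 * 0.5 = 16.5
area = 16.5 * 1.0 = 16.5 km^2

16.5 km^2


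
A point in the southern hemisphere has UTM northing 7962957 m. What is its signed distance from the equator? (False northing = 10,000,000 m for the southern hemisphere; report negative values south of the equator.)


For southern: actual = 7962957 - 10000000 = -2037043 m

-2037043 m


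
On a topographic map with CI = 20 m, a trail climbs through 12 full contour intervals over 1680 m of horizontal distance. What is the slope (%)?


elevation change = 12 * 20 = 240 m
slope = 240 / 1680 * 100 = 14.3%

14.3%


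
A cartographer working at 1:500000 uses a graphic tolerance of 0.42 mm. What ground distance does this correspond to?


ground = 0.42 mm * 500000 / 1000 = 210.0 m

210.0 m


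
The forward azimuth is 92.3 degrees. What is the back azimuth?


back azimuth = (92.3 + 180) mod 360 = 272.3 degrees

272.3 degrees


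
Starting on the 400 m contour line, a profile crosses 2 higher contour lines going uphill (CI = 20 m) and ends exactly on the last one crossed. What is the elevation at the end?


elevation = 400 + 2 * 20 = 440 m

440 m


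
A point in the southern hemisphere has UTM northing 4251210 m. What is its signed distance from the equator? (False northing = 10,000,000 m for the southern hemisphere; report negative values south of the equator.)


For southern: actual = 4251210 - 10000000 = -5748790 m

-5748790 m


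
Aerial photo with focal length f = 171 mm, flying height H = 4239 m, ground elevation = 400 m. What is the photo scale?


scale = f / (H - h) = 171 mm / 3839 m = 171 / 3839000 = 1:22450

1:22450


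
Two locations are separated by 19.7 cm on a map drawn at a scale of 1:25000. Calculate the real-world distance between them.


ground = 19.7 cm * 25000 / 100 = 4925.0 m = 4.925 km

4.925 km


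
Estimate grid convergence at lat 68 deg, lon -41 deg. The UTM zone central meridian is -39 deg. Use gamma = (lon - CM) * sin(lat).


gamma = (-41 - -39) * sin(68) = -2 * 0.927184 = -1.854 degrees

-1.854 degrees


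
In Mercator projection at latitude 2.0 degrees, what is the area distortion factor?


area_distortion = 1/cos^2(2.0) = 1.001

1.001


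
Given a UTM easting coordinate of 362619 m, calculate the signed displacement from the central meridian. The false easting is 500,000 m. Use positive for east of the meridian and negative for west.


displacement = 362619 - 500000 = -137381 m

-137381 m


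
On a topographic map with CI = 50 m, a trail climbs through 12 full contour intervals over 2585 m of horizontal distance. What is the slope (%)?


elevation change = 12 * 50 = 600 m
slope = 600 / 2585 * 100 = 23.2%

23.2%


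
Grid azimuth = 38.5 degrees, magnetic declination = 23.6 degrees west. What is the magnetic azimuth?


magnetic azimuth = grid azimuth - declination (east +ve)
mag_az = 38.5 - -23.6 = 62.1 degrees

62.1 degrees


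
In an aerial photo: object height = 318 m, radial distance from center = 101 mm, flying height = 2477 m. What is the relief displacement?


d = h * r / H = 318 * 101 / 2477 = 12.97 mm

12.97 mm


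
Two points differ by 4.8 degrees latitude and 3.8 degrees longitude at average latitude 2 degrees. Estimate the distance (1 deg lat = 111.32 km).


dlat_km = 4.8 * 111.32 = 534.336
dlon_km = 3.8 * 111.32 * cos(2) ≈ 422.758
dist = sqrt(534.336^2 + 422.758^2) ≈ 681.4 km

681.4 km


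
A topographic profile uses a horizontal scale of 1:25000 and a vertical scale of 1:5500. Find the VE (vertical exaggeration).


VE = horizontal_scale / vertical_scale = 25000 / 5500 ≈ 4.5

4.5x


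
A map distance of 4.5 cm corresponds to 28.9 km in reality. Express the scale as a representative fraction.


ground = 28.9 km = 2890000 cm; RF denominator = ground / map = 2890000 / 4.5 ≈ 642222; RF = 1:642222

1:642222


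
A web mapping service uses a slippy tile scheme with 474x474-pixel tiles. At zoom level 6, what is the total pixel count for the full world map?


tiles per axis = 2^6 = 64
total tiles = 64^2 = 4096
pixels per axis = 64 * 474 = 30336
total pixels = 30336^2 = 920272896

920272896 pixels


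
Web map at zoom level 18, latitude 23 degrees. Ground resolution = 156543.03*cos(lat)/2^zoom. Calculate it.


res = 156543.03 * cos(23) / 2^18 = 156543.03 * 0.92050485 / 262144 = 0.55 m/pixel

0.55 m/pixel


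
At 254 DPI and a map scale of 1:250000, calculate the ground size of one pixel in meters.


pixel_cm = 2.54 / 254 = 0.01 cm
ground = pixel_cm * 250000 / 100 = 2.54 * 250000 / (254 * 100) = 635000 / 25400 = 25.0 m

25.0 m


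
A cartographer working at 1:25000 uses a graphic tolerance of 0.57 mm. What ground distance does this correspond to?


ground = 0.57 mm * 25000 / 1000 = 14.25 m

14.25 m


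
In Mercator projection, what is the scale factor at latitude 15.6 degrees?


SF = 1 / cos(15.6) = 1 / 0.963163 = 1.038

1.038


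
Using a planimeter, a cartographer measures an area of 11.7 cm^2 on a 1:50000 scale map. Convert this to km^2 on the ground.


ground_area = 11.7 * (50000/100)^2 = 2925000.0 m^2 = 2.925 km^2

2.925 km^2


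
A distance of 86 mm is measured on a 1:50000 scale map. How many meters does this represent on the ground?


ground = 86 mm * 50000 / 1000 = 4300.0 m

4300.0 m


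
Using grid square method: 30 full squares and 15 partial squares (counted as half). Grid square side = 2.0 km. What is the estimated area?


effective squares = 30 + 15 * 0.5 = 37.5
area = 37.5 * 4.0 = 150.0 km^2

150.0 km^2


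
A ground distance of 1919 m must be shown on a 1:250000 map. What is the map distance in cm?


map_cm = 1919 * 100 / 250000 = 0.7676 cm ≈ 0.77 cm

0.77 cm


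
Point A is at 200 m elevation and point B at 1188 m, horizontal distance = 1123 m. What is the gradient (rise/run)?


gradient = (1188 - 200) / 1123 = 988 / 1123 = 0.8798

0.8798


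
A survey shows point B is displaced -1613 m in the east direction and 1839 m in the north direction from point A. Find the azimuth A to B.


az = atan2(-1613, 1839) = -41.3 deg
adjusted to 0-360: 318.7 degrees

318.7 degrees


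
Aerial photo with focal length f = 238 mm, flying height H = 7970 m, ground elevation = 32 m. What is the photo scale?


scale = f / (H - h) = 238 mm / 7938 m = 238 / 7938000 = 1:33353

1:33353


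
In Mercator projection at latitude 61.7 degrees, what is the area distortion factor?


area_distortion = 1/cos^2(61.7) = 4.449

4.449


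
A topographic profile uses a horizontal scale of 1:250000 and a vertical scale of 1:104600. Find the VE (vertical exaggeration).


VE = horizontal_scale / vertical_scale = 250000 / 104600 ≈ 2.4

2.4x


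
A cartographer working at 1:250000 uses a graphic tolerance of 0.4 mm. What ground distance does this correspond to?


ground = 0.4 mm * 250000 / 1000 = 100.0 m

100.0 m


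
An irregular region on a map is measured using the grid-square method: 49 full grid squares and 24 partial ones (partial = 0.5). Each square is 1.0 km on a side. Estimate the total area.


effective squares = 49 + 24 * 0.5 = 61.0
area = 61.0 * 1.0 = 61.0 km^2

61.0 km^2


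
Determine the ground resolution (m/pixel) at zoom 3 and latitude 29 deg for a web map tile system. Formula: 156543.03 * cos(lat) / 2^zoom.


res = 156543.03 * cos(29) / 2^3 = 156543.03 * 0.87461971 / 8 = 17114.45 m/pixel

17114.45 m/pixel


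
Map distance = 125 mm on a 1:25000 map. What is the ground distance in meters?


ground = 125 mm * 25000 / 1000 = 3125.0 m

3125.0 m


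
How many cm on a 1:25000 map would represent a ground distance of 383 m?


map_cm = 383 * 100 / 25000 = 1.532 cm ≈ 1.53 cm

1.53 cm


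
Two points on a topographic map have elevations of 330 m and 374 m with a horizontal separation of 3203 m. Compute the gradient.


gradient = (374 - 330) / 3203 = 44 / 3203 = 0.0137

0.0137


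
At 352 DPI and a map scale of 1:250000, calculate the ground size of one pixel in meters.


pixel_cm = 2.54 / 352 ≈ 0.007216 cm
ground = pixel_cm * 250000 / 100 = 2.54 * 250000 / (352 * 100) = 635000 / 35200 ≈ 18.04 m

18.04 m


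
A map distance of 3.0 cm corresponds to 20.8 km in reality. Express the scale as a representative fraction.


ground = 20.8 km = 2080000 cm; RF denominator = ground / map = 2080000 / 3.0 ≈ 693333; RF = 1:693333

1:693333


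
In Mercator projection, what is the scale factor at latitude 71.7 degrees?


SF = 1 / cos(71.7) = 1 / 0.313992 = 3.185

3.185


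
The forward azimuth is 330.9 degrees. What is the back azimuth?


back azimuth = (330.9 + 180) mod 360 = 150.9 degrees

150.9 degrees
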